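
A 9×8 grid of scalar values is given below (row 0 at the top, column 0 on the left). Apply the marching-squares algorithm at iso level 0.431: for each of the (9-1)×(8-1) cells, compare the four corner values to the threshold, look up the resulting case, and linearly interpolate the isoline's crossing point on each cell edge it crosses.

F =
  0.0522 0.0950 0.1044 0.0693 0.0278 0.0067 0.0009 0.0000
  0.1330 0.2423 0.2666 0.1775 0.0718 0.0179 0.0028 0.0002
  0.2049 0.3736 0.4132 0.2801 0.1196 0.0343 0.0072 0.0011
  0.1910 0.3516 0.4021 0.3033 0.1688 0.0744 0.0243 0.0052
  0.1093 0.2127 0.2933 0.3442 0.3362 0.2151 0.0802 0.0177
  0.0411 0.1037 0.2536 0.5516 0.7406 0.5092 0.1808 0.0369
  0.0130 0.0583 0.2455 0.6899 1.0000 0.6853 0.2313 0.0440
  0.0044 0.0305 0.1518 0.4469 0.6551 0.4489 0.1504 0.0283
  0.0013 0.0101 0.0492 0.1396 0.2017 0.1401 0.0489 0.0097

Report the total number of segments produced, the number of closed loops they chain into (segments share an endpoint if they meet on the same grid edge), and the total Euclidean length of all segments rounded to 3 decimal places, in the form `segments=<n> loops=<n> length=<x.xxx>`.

segments=12 loops=1 length=9.858

cell (4,2): code 0100 → (4.419,3.000)–(5.000,2.595)
cell (4,3): code 1100 → (4.234,4.000)–(4.419,3.000)
cell (4,4): code 1100 → (4.734,5.000)–(4.234,4.000)
cell (4,5): code 1000 → (5.000,5.238)–(4.734,5.000)
cell (5,2): code 0110 → (5.000,2.595)–(6.000,2.417)
cell (5,5): code 1001 → (6.000,5.560)–(5.000,5.238)
cell (6,2): code 0110 → (6.000,2.417)–(7.000,2.946)
cell (6,5): code 1001 → (7.000,5.060)–(6.000,5.560)
cell (7,2): code 0010 → (7.000,2.946)–(7.052,3.000)
cell (7,3): code 0011 → (7.052,3.000)–(7.494,4.000)
cell (7,4): code 0011 → (7.494,4.000)–(7.058,5.000)
cell (7,5): code 0001 → (7.058,5.000)–(7.000,5.060)
total: 12 segments, chained into 1 closed loop(s), length Σ = 9.858298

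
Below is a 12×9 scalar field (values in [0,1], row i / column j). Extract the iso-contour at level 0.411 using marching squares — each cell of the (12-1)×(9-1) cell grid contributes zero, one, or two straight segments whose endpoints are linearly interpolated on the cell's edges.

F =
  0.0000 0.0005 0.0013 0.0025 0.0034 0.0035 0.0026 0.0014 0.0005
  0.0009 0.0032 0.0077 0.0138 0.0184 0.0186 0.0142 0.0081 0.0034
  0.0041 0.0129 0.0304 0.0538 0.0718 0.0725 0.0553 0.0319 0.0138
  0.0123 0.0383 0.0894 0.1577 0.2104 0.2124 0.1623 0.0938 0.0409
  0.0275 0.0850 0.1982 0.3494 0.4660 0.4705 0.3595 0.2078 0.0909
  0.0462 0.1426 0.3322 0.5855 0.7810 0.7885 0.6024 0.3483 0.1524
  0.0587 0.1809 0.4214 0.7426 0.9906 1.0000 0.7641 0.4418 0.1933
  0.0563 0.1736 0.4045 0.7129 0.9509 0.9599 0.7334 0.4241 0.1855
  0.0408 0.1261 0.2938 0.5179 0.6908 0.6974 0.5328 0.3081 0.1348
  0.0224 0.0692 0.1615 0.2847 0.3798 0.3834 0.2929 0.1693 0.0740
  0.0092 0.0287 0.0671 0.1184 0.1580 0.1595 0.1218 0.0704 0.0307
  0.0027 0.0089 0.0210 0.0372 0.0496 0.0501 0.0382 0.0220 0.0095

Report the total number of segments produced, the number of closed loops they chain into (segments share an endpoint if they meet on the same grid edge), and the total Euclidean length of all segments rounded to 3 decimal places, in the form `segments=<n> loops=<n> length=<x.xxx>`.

cell (3,3): code 0100 → (3.785,4.000)–(4.000,3.528)
cell (3,4): code 1100 → (3.769,5.000)–(3.785,4.000)
cell (3,5): code 1000 → (4.000,5.536)–(3.769,5.000)
cell (4,2): code 0100 → (4.261,3.000)–(5.000,2.311)
cell (4,3): code 1110 → (4.000,3.528)–(4.261,3.000)
cell (4,5): code 1101 → (4.212,6.000)–(4.000,5.536)
cell (4,6): code 1000 → (5.000,6.753)–(4.212,6.000)
cell (5,1): code 0100 → (5.883,2.000)–(6.000,1.957)
cell (5,2): code 1110 → (5.000,2.311)–(5.883,2.000)
cell (5,6): code 1101 → (5.671,7.000)–(5.000,6.753)
cell (5,7): code 1000 → (6.000,7.124)–(5.671,7.000)
cell (6,1): code 0010 → (6.000,1.957)–(6.615,2.000)
cell (6,2): code 0111 → (6.615,2.000)–(7.000,2.021)
cell (6,7): code 1001 → (7.000,7.055)–(6.000,7.124)
cell (7,2): code 0110 → (7.000,2.021)–(8.000,2.523)
cell (7,6): code 1011 → (8.000,6.542)–(7.113,7.000)
cell (7,7): code 0001 → (7.113,7.000)–(7.000,7.055)
cell (8,2): code 0010 → (8.000,2.523)–(8.458,3.000)
cell (8,3): code 0011 → (8.458,3.000)–(8.900,4.000)
cell (8,4): code 0011 → (8.900,4.000)–(8.912,5.000)
cell (8,5): code 0011 → (8.912,5.000)–(8.508,6.000)
cell (8,6): code 0001 → (8.508,6.000)–(8.000,6.542)
total: 22 segments, chained into 1 closed loop(s), length Σ = 16.252598

segments=22 loops=1 length=16.253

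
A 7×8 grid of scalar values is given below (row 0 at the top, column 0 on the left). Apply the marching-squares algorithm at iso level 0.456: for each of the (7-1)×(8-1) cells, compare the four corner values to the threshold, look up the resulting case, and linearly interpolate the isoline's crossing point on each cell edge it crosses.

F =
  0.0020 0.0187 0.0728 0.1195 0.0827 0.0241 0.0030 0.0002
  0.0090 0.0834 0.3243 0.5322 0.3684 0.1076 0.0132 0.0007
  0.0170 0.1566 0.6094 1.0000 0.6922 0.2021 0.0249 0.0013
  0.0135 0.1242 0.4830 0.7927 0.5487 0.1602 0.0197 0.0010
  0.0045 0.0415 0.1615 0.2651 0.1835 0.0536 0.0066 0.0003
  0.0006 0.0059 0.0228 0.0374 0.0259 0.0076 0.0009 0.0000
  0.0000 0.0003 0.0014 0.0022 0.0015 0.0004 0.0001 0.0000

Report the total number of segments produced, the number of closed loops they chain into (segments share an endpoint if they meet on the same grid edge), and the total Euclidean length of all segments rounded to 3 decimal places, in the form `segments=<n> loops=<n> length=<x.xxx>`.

segments=12 loops=1 length=8.543

cell (0,2): code 0100 → (0.815,3.000)–(1.000,2.633)
cell (0,3): code 1000 → (1.000,3.465)–(0.815,3.000)
cell (1,1): code 0100 → (1.462,2.000)–(2.000,1.661)
cell (1,2): code 1110 → (1.000,2.633)–(1.462,2.000)
cell (1,3): code 1101 → (1.271,4.000)–(1.000,3.465)
cell (1,4): code 1000 → (2.000,4.482)–(1.271,4.000)
cell (2,1): code 0110 → (2.000,1.661)–(3.000,1.925)
cell (2,4): code 1001 → (3.000,4.239)–(2.000,4.482)
cell (3,1): code 0010 → (3.000,1.925)–(3.084,2.000)
cell (3,2): code 0011 → (3.084,2.000)–(3.638,3.000)
cell (3,3): code 0011 → (3.638,3.000)–(3.254,4.000)
cell (3,4): code 0001 → (3.254,4.000)–(3.000,4.239)
total: 12 segments, chained into 1 closed loop(s), length Σ = 8.543449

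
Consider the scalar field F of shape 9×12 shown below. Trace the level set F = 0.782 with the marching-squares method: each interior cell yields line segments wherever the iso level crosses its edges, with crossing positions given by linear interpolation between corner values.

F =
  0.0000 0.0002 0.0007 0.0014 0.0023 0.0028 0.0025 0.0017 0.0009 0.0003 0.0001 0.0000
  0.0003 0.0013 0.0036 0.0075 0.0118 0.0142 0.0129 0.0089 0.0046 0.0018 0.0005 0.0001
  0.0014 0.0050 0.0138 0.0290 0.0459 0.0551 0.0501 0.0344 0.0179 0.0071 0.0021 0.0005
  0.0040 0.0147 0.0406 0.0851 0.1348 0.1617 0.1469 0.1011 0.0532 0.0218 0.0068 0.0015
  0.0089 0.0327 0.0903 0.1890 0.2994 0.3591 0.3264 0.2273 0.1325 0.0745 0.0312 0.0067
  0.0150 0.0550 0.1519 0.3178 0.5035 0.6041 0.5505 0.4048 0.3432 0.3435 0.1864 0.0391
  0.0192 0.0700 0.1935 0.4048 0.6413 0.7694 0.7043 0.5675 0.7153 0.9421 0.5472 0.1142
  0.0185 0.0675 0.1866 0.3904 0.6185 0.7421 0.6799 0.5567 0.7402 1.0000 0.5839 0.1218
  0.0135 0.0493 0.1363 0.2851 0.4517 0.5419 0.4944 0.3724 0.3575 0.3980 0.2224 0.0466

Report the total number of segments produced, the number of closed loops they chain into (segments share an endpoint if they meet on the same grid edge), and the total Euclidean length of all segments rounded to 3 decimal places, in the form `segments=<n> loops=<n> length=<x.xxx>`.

cell (5,8): code 0100 → (5.733,9.000)–(6.000,8.294)
cell (5,9): code 1000 → (6.000,9.405)–(5.733,9.000)
cell (6,8): code 0110 → (6.000,8.294)–(7.000,8.161)
cell (6,9): code 1001 → (7.000,9.524)–(6.000,9.405)
cell (7,8): code 0010 → (7.000,8.161)–(7.362,9.000)
cell (7,9): code 0001 → (7.362,9.000)–(7.000,9.524)
total: 6 segments, chained into 1 closed loop(s), length Σ = 4.807194

segments=6 loops=1 length=4.807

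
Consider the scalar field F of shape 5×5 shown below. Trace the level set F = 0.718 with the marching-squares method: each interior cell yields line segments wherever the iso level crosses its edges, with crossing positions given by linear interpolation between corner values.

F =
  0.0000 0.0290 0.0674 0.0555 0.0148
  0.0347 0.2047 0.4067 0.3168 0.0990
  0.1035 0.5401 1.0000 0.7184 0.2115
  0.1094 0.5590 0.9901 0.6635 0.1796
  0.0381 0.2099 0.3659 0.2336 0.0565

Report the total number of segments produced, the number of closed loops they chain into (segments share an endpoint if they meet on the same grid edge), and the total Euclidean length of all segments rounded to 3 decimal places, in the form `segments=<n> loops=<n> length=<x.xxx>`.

cell (1,1): code 0100 → (1.525,2.000)–(2.000,1.387)
cell (1,2): code 1100 → (1.999,3.000)–(1.525,2.000)
cell (1,3): code 1000 → (2.000,3.001)–(1.999,3.000)
cell (2,1): code 0110 → (2.000,1.387)–(3.000,1.369)
cell (2,2): code 1011 → (3.000,2.833)–(2.007,3.000)
cell (2,3): code 0001 → (2.007,3.000)–(2.000,3.001)
cell (3,1): code 0010 → (3.000,1.369)–(3.436,2.000)
cell (3,2): code 0001 → (3.436,2.000)–(3.000,2.833)
total: 8 segments, chained into 1 closed loop(s), length Σ = 5.605370

segments=8 loops=1 length=5.605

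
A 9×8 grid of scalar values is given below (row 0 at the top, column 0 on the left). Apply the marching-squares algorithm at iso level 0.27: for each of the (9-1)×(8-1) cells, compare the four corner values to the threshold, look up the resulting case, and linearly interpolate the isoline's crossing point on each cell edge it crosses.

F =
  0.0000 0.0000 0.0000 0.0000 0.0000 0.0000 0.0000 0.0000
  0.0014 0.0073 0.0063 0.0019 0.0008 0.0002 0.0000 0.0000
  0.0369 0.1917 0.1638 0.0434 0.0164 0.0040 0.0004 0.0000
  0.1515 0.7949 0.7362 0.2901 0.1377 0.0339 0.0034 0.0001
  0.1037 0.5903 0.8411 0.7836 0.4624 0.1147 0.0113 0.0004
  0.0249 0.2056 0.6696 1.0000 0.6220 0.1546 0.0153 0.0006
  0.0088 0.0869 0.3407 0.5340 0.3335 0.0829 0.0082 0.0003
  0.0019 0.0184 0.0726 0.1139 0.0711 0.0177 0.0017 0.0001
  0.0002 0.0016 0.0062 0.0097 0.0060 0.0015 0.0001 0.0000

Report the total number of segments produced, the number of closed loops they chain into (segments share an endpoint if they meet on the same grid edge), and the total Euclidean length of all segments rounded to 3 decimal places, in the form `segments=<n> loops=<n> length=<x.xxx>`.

segments=16 loops=1 length=13.816

cell (2,0): code 0100 → (2.130,1.000)–(3.000,0.184)
cell (2,1): code 1100 → (2.186,2.000)–(2.130,1.000)
cell (2,2): code 1100 → (2.919,3.000)–(2.186,2.000)
cell (2,3): code 1000 → (3.000,3.132)–(2.919,3.000)
cell (3,0): code 0110 → (3.000,0.184)–(4.000,0.342)
cell (3,3): code 1101 → (3.407,4.000)–(3.000,3.132)
cell (3,4): code 1000 → (4.000,4.553)–(3.407,4.000)
cell (4,0): code 0010 → (4.000,0.342)–(4.833,1.000)
cell (4,1): code 0111 → (4.833,1.000)–(5.000,1.139)
cell (4,4): code 1001 → (5.000,4.753)–(4.000,4.553)
cell (5,1): code 0110 → (5.000,1.139)–(6.000,1.721)
cell (5,4): code 1001 → (6.000,4.253)–(5.000,4.753)
cell (6,1): code 0010 → (6.000,1.721)–(6.264,2.000)
cell (6,2): code 0011 → (6.264,2.000)–(6.628,3.000)
cell (6,3): code 0011 → (6.628,3.000)–(6.242,4.000)
cell (6,4): code 0001 → (6.242,4.000)–(6.000,4.253)
total: 16 segments, chained into 1 closed loop(s), length Σ = 13.815629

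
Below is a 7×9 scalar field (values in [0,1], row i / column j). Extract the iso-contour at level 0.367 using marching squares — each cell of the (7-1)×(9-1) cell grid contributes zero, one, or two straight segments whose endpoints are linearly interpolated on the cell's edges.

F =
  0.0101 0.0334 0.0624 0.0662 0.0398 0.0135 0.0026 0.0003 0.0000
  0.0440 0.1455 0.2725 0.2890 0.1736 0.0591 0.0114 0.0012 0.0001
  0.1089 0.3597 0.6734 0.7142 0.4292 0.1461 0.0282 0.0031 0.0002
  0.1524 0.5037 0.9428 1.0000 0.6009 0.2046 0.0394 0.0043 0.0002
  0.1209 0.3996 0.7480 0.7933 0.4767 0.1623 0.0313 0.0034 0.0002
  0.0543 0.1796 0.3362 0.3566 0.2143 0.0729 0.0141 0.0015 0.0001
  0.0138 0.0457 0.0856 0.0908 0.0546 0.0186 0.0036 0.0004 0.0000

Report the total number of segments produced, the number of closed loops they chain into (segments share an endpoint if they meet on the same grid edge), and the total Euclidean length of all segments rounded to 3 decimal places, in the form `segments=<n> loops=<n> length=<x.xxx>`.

cell (1,1): code 0100 → (1.236,2.000)–(2.000,1.023)
cell (1,2): code 1100 → (1.183,3.000)–(1.236,2.000)
cell (1,3): code 1100 → (1.757,4.000)–(1.183,3.000)
cell (1,4): code 1000 → (2.000,4.220)–(1.757,4.000)
cell (2,0): code 0100 → (2.051,1.000)–(3.000,0.611)
cell (2,1): code 1110 → (2.000,1.023)–(2.051,1.000)
cell (2,4): code 1001 → (3.000,4.590)–(2.000,4.220)
cell (3,0): code 0110 → (3.000,0.611)–(4.000,0.883)
cell (3,4): code 1001 → (4.000,4.349)–(3.000,4.590)
cell (4,0): code 0010 → (4.000,0.883)–(4.148,1.000)
cell (4,1): code 0011 → (4.148,1.000)–(4.925,2.000)
cell (4,2): code 0011 → (4.925,2.000)–(4.976,3.000)
cell (4,3): code 0011 → (4.976,3.000)–(4.418,4.000)
cell (4,4): code 0001 → (4.418,4.000)–(4.000,4.349)
total: 14 segments, chained into 1 closed loop(s), length Σ = 12.081543

segments=14 loops=1 length=12.082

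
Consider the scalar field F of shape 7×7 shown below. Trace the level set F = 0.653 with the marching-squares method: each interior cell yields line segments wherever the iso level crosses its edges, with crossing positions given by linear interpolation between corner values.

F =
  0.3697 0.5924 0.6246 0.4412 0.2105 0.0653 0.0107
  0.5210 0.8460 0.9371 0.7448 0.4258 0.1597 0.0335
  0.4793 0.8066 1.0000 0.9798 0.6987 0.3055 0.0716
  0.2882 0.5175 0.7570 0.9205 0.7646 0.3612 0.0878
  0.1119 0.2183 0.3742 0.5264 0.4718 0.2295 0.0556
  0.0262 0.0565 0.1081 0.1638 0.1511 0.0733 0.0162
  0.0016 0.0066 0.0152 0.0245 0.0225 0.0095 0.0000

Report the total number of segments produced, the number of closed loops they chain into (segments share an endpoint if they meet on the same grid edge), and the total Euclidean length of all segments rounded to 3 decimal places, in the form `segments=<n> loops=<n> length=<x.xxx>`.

cell (0,0): code 0100 → (0.239,1.000)–(1.000,0.406)
cell (0,1): code 1100 → (0.091,2.000)–(0.239,1.000)
cell (0,2): code 1100 → (0.698,3.000)–(0.091,2.000)
cell (0,3): code 1000 → (1.000,3.288)–(0.698,3.000)
cell (1,0): code 0110 → (1.000,0.406)–(2.000,0.531)
cell (1,3): code 1101 → (1.833,4.000)–(1.000,3.288)
cell (1,4): code 1000 → (2.000,4.116)–(1.833,4.000)
cell (2,0): code 0010 → (2.000,0.531)–(2.531,1.000)
cell (2,1): code 0111 → (2.531,1.000)–(3.000,1.566)
cell (2,4): code 1001 → (3.000,4.277)–(2.000,4.116)
cell (3,1): code 0010 → (3.000,1.566)–(3.272,2.000)
cell (3,2): code 0011 → (3.272,2.000)–(3.679,3.000)
cell (3,3): code 0011 → (3.679,3.000)–(3.381,4.000)
cell (3,4): code 0001 → (3.381,4.000)–(3.000,4.277)
total: 14 segments, chained into 1 closed loop(s), length Σ = 11.433090

segments=14 loops=1 length=11.433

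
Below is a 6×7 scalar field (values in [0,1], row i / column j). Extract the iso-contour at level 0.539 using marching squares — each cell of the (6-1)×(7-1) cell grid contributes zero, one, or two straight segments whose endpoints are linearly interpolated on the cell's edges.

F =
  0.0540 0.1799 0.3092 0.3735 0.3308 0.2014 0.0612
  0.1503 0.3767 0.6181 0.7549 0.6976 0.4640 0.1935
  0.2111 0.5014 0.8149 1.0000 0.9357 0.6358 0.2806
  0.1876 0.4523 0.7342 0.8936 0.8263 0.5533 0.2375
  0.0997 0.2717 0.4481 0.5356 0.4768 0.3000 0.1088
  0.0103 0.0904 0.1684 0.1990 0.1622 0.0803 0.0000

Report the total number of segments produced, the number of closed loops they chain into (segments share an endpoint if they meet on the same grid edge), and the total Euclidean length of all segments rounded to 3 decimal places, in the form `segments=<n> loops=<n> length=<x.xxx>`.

cell (0,1): code 0100 → (0.744,2.000)–(1.000,1.672)
cell (0,2): code 1100 → (0.434,3.000)–(0.744,2.000)
cell (0,3): code 1100 → (0.568,4.000)–(0.434,3.000)
cell (0,4): code 1000 → (1.000,4.679)–(0.568,4.000)
cell (1,1): code 0110 → (1.000,1.672)–(2.000,1.120)
cell (1,4): code 1101 → (1.437,5.000)–(1.000,4.679)
cell (1,5): code 1000 → (2.000,5.273)–(1.437,5.000)
cell (2,1): code 0110 → (2.000,1.120)–(3.000,1.308)
cell (2,5): code 1001 → (3.000,5.045)–(2.000,5.273)
cell (3,1): code 0010 → (3.000,1.308)–(3.682,2.000)
cell (3,2): code 0011 → (3.682,2.000)–(3.991,3.000)
cell (3,3): code 0011 → (3.991,3.000)–(3.822,4.000)
cell (3,4): code 0011 → (3.822,4.000)–(3.056,5.000)
cell (3,5): code 0001 → (3.056,5.000)–(3.000,5.045)
total: 14 segments, chained into 1 closed loop(s), length Σ = 11.994200

segments=14 loops=1 length=11.994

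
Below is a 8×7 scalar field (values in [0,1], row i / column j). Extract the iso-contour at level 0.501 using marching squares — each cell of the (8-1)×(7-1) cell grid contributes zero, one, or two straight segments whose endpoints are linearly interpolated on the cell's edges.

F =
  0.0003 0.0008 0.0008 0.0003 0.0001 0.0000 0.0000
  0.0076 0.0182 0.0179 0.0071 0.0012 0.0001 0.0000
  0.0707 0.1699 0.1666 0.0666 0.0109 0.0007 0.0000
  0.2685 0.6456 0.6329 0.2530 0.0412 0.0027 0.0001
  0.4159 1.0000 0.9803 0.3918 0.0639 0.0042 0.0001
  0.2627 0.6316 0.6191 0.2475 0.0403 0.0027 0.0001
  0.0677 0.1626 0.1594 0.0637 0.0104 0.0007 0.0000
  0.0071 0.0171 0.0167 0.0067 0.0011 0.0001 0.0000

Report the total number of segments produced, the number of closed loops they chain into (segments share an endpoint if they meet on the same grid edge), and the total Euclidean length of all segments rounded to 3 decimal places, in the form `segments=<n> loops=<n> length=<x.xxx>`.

cell (2,0): code 0100 → (2.696,1.000)–(3.000,0.617)
cell (2,1): code 1100 → (2.717,2.000)–(2.696,1.000)
cell (2,2): code 1000 → (3.000,2.347)–(2.717,2.000)
cell (3,0): code 0110 → (3.000,0.617)–(4.000,0.146)
cell (3,2): code 1001 → (4.000,2.814)–(3.000,2.347)
cell (4,0): code 0110 → (4.000,0.146)–(5.000,0.646)
cell (4,2): code 1001 → (5.000,2.318)–(4.000,2.814)
cell (5,0): code 0010 → (5.000,0.646)–(5.278,1.000)
cell (5,1): code 0011 → (5.278,1.000)–(5.257,2.000)
cell (5,2): code 0001 → (5.257,2.000)–(5.000,2.318)
total: 10 segments, chained into 1 closed loop(s), length Σ = 8.240469

segments=10 loops=1 length=8.240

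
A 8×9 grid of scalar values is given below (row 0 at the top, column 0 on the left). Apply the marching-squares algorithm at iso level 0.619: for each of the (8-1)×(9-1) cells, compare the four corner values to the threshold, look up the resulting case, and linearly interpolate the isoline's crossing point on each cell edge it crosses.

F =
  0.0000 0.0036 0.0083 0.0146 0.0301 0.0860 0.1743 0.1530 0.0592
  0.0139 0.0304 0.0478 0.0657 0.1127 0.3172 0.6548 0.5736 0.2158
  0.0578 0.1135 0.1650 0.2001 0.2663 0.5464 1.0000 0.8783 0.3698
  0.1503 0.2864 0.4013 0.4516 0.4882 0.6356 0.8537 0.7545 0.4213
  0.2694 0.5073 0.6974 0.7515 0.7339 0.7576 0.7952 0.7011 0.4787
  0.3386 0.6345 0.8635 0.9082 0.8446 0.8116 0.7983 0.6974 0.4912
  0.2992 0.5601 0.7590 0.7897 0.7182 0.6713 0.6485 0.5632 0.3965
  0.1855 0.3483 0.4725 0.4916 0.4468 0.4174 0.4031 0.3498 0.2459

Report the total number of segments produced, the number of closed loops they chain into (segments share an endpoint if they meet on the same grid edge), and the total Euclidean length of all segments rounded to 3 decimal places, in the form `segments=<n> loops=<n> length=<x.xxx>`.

segments=26 loops=1 length=19.967

cell (0,5): code 0100 → (0.925,6.000)–(1.000,5.894)
cell (0,6): code 1000 → (1.000,6.441)–(0.925,6.000)
cell (1,5): code 0110 → (1.000,5.894)–(2.000,5.160)
cell (1,6): code 1101 → (1.149,7.000)–(1.000,6.441)
cell (1,7): code 1000 → (2.000,7.510)–(1.149,7.000)
cell (2,4): code 0100 → (2.814,5.000)–(3.000,4.887)
cell (2,5): code 1110 → (2.000,5.160)–(2.814,5.000)
cell (2,7): code 1001 → (3.000,7.407)–(2.000,7.510)
cell (3,1): code 0100 → (3.735,2.000)–(4.000,1.588)
cell (3,2): code 1100 → (3.558,3.000)–(3.735,2.000)
cell (3,3): code 1100 → (3.532,4.000)–(3.558,3.000)
cell (3,4): code 1110 → (3.000,4.887)–(3.532,4.000)
cell (3,7): code 1001 → (4.000,7.369)–(3.000,7.407)
cell (4,0): code 0100 → (4.878,1.000)–(5.000,0.948)
cell (4,1): code 1110 → (4.000,1.588)–(4.878,1.000)
cell (4,7): code 1001 → (5.000,7.380)–(4.000,7.369)
cell (5,0): code 0010 → (5.000,0.948)–(5.208,1.000)
cell (5,1): code 0111 → (5.208,1.000)–(6.000,1.296)
cell (5,6): code 1011 → (6.000,6.346)–(5.584,7.000)
cell (5,7): code 0001 → (5.584,7.000)–(5.000,7.380)
cell (6,1): code 0010 → (6.000,1.296)–(6.489,2.000)
cell (6,2): code 0011 → (6.489,2.000)–(6.573,3.000)
cell (6,3): code 0011 → (6.573,3.000)–(6.366,4.000)
cell (6,4): code 0011 → (6.366,4.000)–(6.206,5.000)
cell (6,5): code 0011 → (6.206,5.000)–(6.120,6.000)
cell (6,6): code 0001 → (6.120,6.000)–(6.000,6.346)
total: 26 segments, chained into 1 closed loop(s), length Σ = 19.967253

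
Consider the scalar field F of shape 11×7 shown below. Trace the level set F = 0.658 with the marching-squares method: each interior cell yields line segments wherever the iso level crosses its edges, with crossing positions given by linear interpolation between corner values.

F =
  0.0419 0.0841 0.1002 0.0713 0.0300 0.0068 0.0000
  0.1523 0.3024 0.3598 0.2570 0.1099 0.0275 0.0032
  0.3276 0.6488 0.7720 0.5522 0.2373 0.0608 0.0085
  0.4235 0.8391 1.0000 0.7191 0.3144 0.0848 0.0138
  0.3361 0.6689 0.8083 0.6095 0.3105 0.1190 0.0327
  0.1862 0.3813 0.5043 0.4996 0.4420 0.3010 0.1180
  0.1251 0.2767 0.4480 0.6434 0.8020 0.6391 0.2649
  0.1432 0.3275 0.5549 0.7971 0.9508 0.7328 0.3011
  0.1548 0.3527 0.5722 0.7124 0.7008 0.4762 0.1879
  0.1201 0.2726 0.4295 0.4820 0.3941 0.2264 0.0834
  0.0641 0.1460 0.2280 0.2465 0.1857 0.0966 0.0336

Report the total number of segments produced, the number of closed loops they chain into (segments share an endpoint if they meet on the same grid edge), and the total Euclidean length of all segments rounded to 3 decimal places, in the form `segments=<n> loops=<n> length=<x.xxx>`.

cell (1,1): code 0100 → (1.723,2.000)–(2.000,1.075)
cell (1,2): code 1000 → (2.000,2.519)–(1.723,2.000)
cell (2,0): code 0100 → (2.048,1.000)–(3.000,0.564)
cell (2,1): code 1110 → (2.000,1.075)–(2.048,1.000)
cell (2,2): code 1101 → (2.634,3.000)–(2.000,2.519)
cell (2,3): code 1000 → (3.000,3.151)–(2.634,3.000)
cell (3,0): code 0110 → (3.000,0.564)–(4.000,0.967)
cell (3,2): code 1011 → (4.000,2.756)–(3.557,3.000)
cell (3,3): code 0001 → (3.557,3.000)–(3.000,3.151)
cell (4,0): code 0010 → (4.000,0.967)–(4.038,1.000)
cell (4,1): code 0011 → (4.038,1.000)–(4.494,2.000)
cell (4,2): code 0001 → (4.494,2.000)–(4.000,2.756)
cell (5,3): code 0100 → (5.600,4.000)–(6.000,3.092)
cell (5,4): code 1000 → (6.000,4.884)–(5.600,4.000)
cell (6,2): code 0100 → (6.095,3.000)–(7.000,2.426)
cell (6,3): code 1110 → (6.000,3.092)–(6.095,3.000)
cell (6,4): code 1101 → (6.202,5.000)–(6.000,4.884)
cell (6,5): code 1000 → (7.000,5.173)–(6.202,5.000)
cell (7,2): code 0110 → (7.000,2.426)–(8.000,2.612)
cell (7,4): code 1011 → (8.000,4.191)–(7.292,5.000)
cell (7,5): code 0001 → (7.292,5.000)–(7.000,5.173)
cell (8,2): code 0010 → (8.000,2.612)–(8.236,3.000)
cell (8,3): code 0011 → (8.236,3.000)–(8.140,4.000)
cell (8,4): code 0001 → (8.140,4.000)–(8.000,4.191)
total: 24 segments, chained into 2 closed loop(s), length Σ = 16.438089

segments=24 loops=2 length=16.438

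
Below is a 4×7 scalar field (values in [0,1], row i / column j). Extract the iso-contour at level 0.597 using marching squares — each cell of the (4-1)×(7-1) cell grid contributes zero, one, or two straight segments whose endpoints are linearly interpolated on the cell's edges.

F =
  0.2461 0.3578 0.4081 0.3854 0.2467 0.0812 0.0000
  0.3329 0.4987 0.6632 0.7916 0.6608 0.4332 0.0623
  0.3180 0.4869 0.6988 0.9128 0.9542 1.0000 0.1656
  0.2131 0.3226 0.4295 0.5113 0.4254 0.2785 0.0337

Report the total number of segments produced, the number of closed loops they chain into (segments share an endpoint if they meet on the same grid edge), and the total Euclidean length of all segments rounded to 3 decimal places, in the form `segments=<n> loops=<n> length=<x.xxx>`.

cell (0,1): code 0100 → (0.740,2.000)–(1.000,1.598)
cell (0,2): code 1100 → (0.521,3.000)–(0.740,2.000)
cell (0,3): code 1100 → (0.846,4.000)–(0.521,3.000)
cell (0,4): code 1000 → (1.000,4.280)–(0.846,4.000)
cell (1,1): code 0110 → (1.000,1.598)–(2.000,1.520)
cell (1,4): code 1101 → (1.289,5.000)–(1.000,4.280)
cell (1,5): code 1000 → (2.000,5.483)–(1.289,5.000)
cell (2,1): code 0010 → (2.000,1.520)–(2.378,2.000)
cell (2,2): code 0011 → (2.378,2.000)–(2.787,3.000)
cell (2,3): code 0011 → (2.787,3.000)–(2.675,4.000)
cell (2,4): code 0011 → (2.675,4.000)–(2.559,5.000)
cell (2,5): code 0001 → (2.559,5.000)–(2.000,5.483)
total: 12 segments, chained into 1 closed loop(s), length Σ = 9.955052

segments=12 loops=1 length=9.955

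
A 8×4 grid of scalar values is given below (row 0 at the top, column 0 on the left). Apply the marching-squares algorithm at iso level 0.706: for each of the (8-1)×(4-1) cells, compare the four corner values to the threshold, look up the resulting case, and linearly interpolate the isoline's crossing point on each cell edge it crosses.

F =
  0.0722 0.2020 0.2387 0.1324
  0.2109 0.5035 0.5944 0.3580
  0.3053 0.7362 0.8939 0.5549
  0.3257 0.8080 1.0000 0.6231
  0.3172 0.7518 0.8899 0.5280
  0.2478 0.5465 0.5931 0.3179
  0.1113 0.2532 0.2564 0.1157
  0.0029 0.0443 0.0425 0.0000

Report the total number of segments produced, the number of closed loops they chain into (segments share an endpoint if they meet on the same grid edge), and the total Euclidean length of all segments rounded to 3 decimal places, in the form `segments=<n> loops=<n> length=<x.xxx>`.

cell (1,0): code 0100 → (1.870,1.000)–(2.000,0.930)
cell (1,1): code 1100 → (1.373,2.000)–(1.870,1.000)
cell (1,2): code 1000 → (2.000,2.554)–(1.373,2.000)
cell (2,0): code 0110 → (2.000,0.930)–(3.000,0.789)
cell (2,2): code 1001 → (3.000,2.780)–(2.000,2.554)
cell (3,0): code 0110 → (3.000,0.789)–(4.000,0.895)
cell (3,2): code 1001 → (4.000,2.508)–(3.000,2.780)
cell (4,0): code 0010 → (4.000,0.895)–(4.223,1.000)
cell (4,1): code 0011 → (4.223,1.000)–(4.620,2.000)
cell (4,2): code 0001 → (4.620,2.000)–(4.000,2.508)
total: 10 segments, chained into 1 closed loop(s), length Σ = 8.302452

segments=10 loops=1 length=8.302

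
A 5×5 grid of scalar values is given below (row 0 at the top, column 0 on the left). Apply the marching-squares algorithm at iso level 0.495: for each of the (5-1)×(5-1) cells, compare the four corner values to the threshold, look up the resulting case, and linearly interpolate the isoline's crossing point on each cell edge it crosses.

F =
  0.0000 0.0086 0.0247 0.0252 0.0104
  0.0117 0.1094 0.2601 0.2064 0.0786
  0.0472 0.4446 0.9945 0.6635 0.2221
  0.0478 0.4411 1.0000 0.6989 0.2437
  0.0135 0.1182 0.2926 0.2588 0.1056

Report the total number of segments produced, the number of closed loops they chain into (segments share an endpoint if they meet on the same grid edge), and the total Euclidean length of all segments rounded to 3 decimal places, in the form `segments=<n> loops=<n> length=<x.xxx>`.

cell (1,1): code 0100 → (1.320,2.000)–(2.000,1.092)
cell (1,2): code 1100 → (1.631,3.000)–(1.320,2.000)
cell (1,3): code 1000 → (2.000,3.382)–(1.631,3.000)
cell (2,1): code 0110 → (2.000,1.092)–(3.000,1.096)
cell (2,3): code 1001 → (3.000,3.448)–(2.000,3.382)
cell (3,1): code 0010 → (3.000,1.096)–(3.714,2.000)
cell (3,2): code 0011 → (3.714,2.000)–(3.463,3.000)
cell (3,3): code 0001 → (3.463,3.000)–(3.000,3.448)
total: 8 segments, chained into 1 closed loop(s), length Σ = 7.541930

segments=8 loops=1 length=7.542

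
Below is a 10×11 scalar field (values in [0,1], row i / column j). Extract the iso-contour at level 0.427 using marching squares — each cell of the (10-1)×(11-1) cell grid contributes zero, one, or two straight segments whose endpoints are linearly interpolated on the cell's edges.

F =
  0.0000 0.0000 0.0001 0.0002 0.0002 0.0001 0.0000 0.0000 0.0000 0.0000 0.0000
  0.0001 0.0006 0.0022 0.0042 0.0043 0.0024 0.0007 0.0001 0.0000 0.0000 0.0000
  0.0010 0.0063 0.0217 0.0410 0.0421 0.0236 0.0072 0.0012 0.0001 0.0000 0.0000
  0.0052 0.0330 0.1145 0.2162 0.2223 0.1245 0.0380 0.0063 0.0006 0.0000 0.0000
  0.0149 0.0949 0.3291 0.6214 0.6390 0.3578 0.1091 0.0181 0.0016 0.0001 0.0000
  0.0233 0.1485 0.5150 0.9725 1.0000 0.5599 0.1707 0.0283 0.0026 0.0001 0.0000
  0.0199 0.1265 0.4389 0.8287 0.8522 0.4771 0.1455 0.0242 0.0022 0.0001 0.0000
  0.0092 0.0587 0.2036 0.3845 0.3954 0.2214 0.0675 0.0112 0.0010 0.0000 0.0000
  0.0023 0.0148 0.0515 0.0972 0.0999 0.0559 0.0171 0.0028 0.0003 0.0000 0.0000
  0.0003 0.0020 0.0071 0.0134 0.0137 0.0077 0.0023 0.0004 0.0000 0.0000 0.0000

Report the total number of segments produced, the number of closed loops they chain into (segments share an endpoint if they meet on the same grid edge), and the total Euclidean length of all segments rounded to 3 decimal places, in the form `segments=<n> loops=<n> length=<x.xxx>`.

segments=14 loops=1 length=10.953

cell (3,2): code 0100 → (3.520,3.000)–(4.000,2.335)
cell (3,3): code 1100 → (3.491,4.000)–(3.520,3.000)
cell (3,4): code 1000 → (4.000,4.754)–(3.491,4.000)
cell (4,1): code 0100 → (4.527,2.000)–(5.000,1.760)
cell (4,2): code 1110 → (4.000,2.335)–(4.527,2.000)
cell (4,4): code 1101 → (4.342,5.000)–(4.000,4.754)
cell (4,5): code 1000 → (5.000,5.341)–(4.342,5.000)
cell (5,1): code 0110 → (5.000,1.760)–(6.000,1.962)
cell (5,5): code 1001 → (6.000,5.151)–(5.000,5.341)
cell (6,1): code 0010 → (6.000,1.962)–(6.051,2.000)
cell (6,2): code 0011 → (6.051,2.000)–(6.904,3.000)
cell (6,3): code 0011 → (6.904,3.000)–(6.931,4.000)
cell (6,4): code 0011 → (6.931,4.000)–(6.196,5.000)
cell (6,5): code 0001 → (6.196,5.000)–(6.000,5.151)
total: 14 segments, chained into 1 closed loop(s), length Σ = 10.952633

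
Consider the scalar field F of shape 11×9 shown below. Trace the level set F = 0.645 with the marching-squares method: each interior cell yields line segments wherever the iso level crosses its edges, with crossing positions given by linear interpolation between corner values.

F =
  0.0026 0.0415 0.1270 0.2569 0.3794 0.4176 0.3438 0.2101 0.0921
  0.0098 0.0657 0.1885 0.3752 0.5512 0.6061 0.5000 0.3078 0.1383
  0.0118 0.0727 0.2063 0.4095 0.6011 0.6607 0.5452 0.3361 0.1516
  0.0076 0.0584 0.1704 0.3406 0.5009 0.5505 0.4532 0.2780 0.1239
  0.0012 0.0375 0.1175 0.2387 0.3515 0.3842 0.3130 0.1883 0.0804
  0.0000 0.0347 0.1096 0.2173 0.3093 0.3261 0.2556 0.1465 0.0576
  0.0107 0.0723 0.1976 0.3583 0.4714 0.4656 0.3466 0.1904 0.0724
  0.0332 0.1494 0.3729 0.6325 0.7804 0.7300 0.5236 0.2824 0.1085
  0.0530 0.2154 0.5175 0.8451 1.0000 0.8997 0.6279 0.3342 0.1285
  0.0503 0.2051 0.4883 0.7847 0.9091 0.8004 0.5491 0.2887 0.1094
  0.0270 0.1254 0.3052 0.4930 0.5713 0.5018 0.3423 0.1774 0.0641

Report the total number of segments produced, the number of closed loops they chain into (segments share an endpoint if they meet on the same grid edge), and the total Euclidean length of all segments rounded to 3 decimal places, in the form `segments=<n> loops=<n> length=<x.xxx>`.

cell (1,4): code 0100 → (1.712,5.000)–(2.000,4.737)
cell (1,5): code 1000 → (2.000,5.136)–(1.712,5.000)
cell (2,4): code 0010 → (2.000,4.737)–(2.142,5.000)
cell (2,5): code 0001 → (2.142,5.000)–(2.000,5.136)
cell (6,3): code 0100 → (6.562,4.000)–(7.000,3.085)
cell (6,4): code 1100 → (6.679,5.000)–(6.562,4.000)
cell (6,5): code 1000 → (7.000,5.412)–(6.679,5.000)
cell (7,2): code 0100 → (7.059,3.000)–(8.000,2.389)
cell (7,3): code 1110 → (7.000,3.085)–(7.059,3.000)
cell (7,5): code 1001 → (8.000,5.937)–(7.000,5.412)
cell (8,2): code 0110 → (8.000,2.389)–(9.000,2.529)
cell (8,5): code 1001 → (9.000,5.618)–(8.000,5.937)
cell (9,2): code 0010 → (9.000,2.529)–(9.479,3.000)
cell (9,3): code 0011 → (9.479,3.000)–(9.782,4.000)
cell (9,4): code 0011 → (9.782,4.000)–(9.520,5.000)
cell (9,5): code 0001 → (9.520,5.000)–(9.000,5.618)
total: 16 segments, chained into 2 closed loop(s), length Σ = 11.721024

segments=16 loops=2 length=11.721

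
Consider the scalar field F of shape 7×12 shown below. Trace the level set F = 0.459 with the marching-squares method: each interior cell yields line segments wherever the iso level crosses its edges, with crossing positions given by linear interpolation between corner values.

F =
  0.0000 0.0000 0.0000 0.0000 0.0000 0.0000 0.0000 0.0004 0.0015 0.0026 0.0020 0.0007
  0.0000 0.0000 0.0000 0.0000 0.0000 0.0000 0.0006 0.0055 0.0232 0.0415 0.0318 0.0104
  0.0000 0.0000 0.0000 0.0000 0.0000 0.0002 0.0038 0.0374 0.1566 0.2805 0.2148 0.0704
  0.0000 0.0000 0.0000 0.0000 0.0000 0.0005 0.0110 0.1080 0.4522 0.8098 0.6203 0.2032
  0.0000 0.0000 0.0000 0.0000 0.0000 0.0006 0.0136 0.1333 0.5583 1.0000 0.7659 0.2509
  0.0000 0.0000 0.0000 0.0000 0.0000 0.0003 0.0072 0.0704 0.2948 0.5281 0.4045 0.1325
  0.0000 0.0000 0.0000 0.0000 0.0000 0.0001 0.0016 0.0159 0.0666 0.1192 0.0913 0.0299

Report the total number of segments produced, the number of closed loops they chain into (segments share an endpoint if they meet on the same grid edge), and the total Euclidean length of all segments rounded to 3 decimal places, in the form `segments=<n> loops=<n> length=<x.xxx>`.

segments=12 loops=1 length=8.638

cell (2,8): code 0100 → (2.337,9.000)–(3.000,8.019)
cell (2,9): code 1100 → (2.602,10.000)–(2.337,9.000)
cell (2,10): code 1000 → (3.000,10.387)–(2.602,10.000)
cell (3,7): code 0100 → (3.064,8.000)–(4.000,7.766)
cell (3,8): code 1110 → (3.000,8.019)–(3.064,8.000)
cell (3,10): code 1001 → (4.000,10.596)–(3.000,10.387)
cell (4,7): code 0010 → (4.000,7.766)–(4.377,8.000)
cell (4,8): code 0111 → (4.377,8.000)–(5.000,8.704)
cell (4,9): code 1011 → (5.000,9.559)–(4.849,10.000)
cell (4,10): code 0001 → (4.849,10.000)–(4.000,10.596)
cell (5,8): code 0010 → (5.000,8.704)–(5.169,9.000)
cell (5,9): code 0001 → (5.169,9.000)–(5.000,9.559)
total: 12 segments, chained into 1 closed loop(s), length Σ = 8.638242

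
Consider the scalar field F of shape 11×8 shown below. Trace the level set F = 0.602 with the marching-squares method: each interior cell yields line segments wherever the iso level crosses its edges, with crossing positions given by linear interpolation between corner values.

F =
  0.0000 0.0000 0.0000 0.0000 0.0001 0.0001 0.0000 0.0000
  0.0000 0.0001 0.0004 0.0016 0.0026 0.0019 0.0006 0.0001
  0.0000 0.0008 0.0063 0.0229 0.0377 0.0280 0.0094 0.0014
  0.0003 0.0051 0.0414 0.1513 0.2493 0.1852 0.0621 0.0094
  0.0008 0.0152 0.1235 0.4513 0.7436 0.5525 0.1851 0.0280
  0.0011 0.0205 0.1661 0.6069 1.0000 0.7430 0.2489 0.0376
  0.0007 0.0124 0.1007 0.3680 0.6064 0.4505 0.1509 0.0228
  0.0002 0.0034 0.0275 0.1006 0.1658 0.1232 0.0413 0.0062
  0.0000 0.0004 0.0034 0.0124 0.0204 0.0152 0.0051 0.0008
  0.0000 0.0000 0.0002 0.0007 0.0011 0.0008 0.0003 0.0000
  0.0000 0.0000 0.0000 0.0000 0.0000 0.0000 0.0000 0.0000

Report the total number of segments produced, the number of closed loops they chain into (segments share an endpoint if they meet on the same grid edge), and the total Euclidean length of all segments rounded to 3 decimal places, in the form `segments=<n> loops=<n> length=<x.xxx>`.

cell (3,3): code 0100 → (3.714,4.000)–(4.000,3.516)
cell (3,4): code 1000 → (4.000,4.741)–(3.714,4.000)
cell (4,2): code 0100 → (4.969,3.000)–(5.000,2.989)
cell (4,3): code 1110 → (4.000,3.516)–(4.969,3.000)
cell (4,4): code 1101 → (4.260,5.000)–(4.000,4.741)
cell (4,5): code 1000 → (5.000,5.285)–(4.260,5.000)
cell (5,2): code 0010 → (5.000,2.989)–(5.021,3.000)
cell (5,3): code 0111 → (5.021,3.000)–(6.000,3.982)
cell (5,4): code 1011 → (6.000,4.028)–(5.482,5.000)
cell (5,5): code 0001 → (5.482,5.000)–(5.000,5.285)
cell (6,3): code 0010 → (6.000,3.982)–(6.010,4.000)
cell (6,4): code 0001 → (6.010,4.000)–(6.000,4.028)
total: 12 segments, chained into 1 closed loop(s), length Σ = 6.770247

segments=12 loops=1 length=6.770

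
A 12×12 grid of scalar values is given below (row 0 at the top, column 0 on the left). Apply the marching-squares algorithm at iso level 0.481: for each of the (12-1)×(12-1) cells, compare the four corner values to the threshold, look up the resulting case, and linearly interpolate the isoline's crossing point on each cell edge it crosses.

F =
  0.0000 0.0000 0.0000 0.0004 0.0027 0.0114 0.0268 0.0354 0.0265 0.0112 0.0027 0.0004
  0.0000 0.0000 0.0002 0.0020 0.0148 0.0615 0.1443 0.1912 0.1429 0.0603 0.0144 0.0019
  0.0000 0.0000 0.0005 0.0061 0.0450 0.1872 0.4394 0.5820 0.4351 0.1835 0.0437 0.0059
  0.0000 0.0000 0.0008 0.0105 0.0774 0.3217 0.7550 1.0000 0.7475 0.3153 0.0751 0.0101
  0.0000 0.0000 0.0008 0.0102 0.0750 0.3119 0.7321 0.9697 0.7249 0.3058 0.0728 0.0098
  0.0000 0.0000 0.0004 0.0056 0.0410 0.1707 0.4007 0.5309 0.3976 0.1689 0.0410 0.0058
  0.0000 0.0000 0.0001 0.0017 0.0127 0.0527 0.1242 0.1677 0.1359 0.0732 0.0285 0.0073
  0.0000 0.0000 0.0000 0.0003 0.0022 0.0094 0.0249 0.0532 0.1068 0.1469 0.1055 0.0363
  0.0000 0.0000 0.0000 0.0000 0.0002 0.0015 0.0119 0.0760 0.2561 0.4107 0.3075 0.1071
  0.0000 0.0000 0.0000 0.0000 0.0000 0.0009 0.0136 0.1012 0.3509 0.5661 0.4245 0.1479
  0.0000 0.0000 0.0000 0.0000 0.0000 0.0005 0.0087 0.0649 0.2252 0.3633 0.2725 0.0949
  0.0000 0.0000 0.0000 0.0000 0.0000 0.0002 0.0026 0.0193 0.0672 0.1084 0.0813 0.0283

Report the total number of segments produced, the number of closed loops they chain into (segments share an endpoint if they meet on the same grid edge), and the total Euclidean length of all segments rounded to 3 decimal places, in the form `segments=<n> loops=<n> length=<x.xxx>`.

segments=18 loops=2 length=13.134

cell (1,6): code 0100 → (1.742,7.000)–(2.000,6.292)
cell (1,7): code 1000 → (2.000,7.688)–(1.742,7.000)
cell (2,5): code 0100 → (2.132,6.000)–(3.000,5.368)
cell (2,6): code 1110 → (2.000,6.292)–(2.132,6.000)
cell (2,7): code 1101 → (2.147,8.000)–(2.000,7.688)
cell (2,8): code 1000 → (3.000,8.617)–(2.147,8.000)
cell (3,5): code 0110 → (3.000,5.368)–(4.000,5.402)
cell (3,8): code 1001 → (4.000,8.582)–(3.000,8.617)
cell (4,5): code 0010 → (4.000,5.402)–(4.758,6.000)
cell (4,6): code 0111 → (4.758,6.000)–(5.000,6.617)
cell (4,7): code 1011 → (5.000,7.374)–(4.745,8.000)
cell (4,8): code 0001 → (4.745,8.000)–(4.000,8.582)
cell (5,6): code 0010 → (5.000,6.617)–(5.137,7.000)
cell (5,7): code 0001 → (5.137,7.000)–(5.000,7.374)
cell (8,8): code 0100 → (8.452,9.000)–(9.000,8.605)
cell (8,9): code 1000 → (9.000,9.601)–(8.452,9.000)
cell (9,8): code 0010 → (9.000,8.605)–(9.420,9.000)
cell (9,9): code 0001 → (9.420,9.000)–(9.000,9.601)
total: 18 segments, chained into 2 closed loop(s), length Σ = 13.134432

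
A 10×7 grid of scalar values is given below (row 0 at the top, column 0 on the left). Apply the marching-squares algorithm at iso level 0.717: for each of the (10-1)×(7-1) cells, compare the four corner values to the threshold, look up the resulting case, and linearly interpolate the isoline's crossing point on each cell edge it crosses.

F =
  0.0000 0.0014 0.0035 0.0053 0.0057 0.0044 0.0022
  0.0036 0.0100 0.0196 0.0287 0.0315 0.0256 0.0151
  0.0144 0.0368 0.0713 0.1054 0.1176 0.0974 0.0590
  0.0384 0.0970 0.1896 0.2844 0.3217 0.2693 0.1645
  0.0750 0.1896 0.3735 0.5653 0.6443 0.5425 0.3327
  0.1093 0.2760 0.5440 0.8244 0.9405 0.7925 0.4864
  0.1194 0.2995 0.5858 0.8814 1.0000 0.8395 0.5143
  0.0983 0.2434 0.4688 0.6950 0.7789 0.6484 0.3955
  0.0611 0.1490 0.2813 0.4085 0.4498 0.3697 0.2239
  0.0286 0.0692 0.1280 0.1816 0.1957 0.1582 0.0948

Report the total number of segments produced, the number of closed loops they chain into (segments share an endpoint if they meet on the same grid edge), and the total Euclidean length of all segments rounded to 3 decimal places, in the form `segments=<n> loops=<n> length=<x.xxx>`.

cell (4,2): code 0100 → (4.585,3.000)–(5.000,2.617)
cell (4,3): code 1100 → (4.245,4.000)–(4.585,3.000)
cell (4,4): code 1100 → (4.698,5.000)–(4.245,4.000)
cell (4,5): code 1000 → (5.000,5.247)–(4.698,5.000)
cell (5,2): code 0110 → (5.000,2.617)–(6.000,2.444)
cell (5,5): code 1001 → (6.000,5.377)–(5.000,5.247)
cell (6,2): code 0010 → (6.000,2.444)–(6.882,3.000)
cell (6,3): code 0111 → (6.882,3.000)–(7.000,3.262)
cell (6,4): code 1011 → (7.000,4.474)–(6.641,5.000)
cell (6,5): code 0001 → (6.641,5.000)–(6.000,5.377)
cell (7,3): code 0010 → (7.000,3.262)–(7.188,4.000)
cell (7,4): code 0001 → (7.188,4.000)–(7.000,4.474)
total: 12 segments, chained into 1 closed loop(s), length Σ = 9.113415

segments=12 loops=1 length=9.113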